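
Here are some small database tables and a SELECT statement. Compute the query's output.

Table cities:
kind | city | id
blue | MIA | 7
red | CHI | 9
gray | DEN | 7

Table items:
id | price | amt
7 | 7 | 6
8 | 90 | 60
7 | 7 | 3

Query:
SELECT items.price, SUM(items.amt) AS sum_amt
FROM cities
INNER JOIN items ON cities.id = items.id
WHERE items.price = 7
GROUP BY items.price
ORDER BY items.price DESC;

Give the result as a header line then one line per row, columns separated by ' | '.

After JOIN items (4 rows):
cities.kind | cities.city | cities.id | items.id | items.price | items.amt
blue | MIA | 7 | 7 | 7 | 6
blue | MIA | 7 | 7 | 7 | 3
gray | DEN | 7 | 7 | 7 | 6
gray | DEN | 7 | 7 | 7 | 3
After WHERE (4 rows):
cities.kind | cities.city | cities.id | items.id | items.price | items.amt
blue | MIA | 7 | 7 | 7 | 6
blue | MIA | 7 | 7 | 7 | 3
gray | DEN | 7 | 7 | 7 | 6
gray | DEN | 7 | 7 | 7 | 3
After GROUP BY (1 rows):
items.price | sum_amt
7 | 18
After ORDER BY (1 rows):
items.price | sum_amt
7 | 18

== RESULT ==
items.price | sum_amt
7 | 18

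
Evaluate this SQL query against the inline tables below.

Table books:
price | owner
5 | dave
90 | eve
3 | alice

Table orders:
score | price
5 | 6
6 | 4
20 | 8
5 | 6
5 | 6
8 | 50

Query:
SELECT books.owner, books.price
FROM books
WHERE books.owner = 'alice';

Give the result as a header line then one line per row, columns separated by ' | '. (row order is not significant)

== RESULT ==
books.owner | books.price
alice | 3

Derivation:
After WHERE (1 rows):
books.price | books.owner
3 | alice
After SELECT (1 rows):
books.owner | books.price
alice | 3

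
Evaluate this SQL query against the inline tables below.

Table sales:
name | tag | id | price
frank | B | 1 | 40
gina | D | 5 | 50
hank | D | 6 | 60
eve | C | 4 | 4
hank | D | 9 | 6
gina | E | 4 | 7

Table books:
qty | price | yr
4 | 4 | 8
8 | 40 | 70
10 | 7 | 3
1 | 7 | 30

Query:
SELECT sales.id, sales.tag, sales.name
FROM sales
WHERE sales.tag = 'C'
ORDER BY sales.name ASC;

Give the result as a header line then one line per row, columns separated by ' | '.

After WHERE (1 rows):
sales.name | sales.tag | sales.id | sales.price
eve | C | 4 | 4
After SELECT (1 rows):
sales.id | sales.tag | sales.name
4 | C | eve
After ORDER BY (1 rows):
sales.id | sales.tag | sales.name
4 | C | eve

== RESULT ==
sales.id | sales.tag | sales.name
4 | C | eve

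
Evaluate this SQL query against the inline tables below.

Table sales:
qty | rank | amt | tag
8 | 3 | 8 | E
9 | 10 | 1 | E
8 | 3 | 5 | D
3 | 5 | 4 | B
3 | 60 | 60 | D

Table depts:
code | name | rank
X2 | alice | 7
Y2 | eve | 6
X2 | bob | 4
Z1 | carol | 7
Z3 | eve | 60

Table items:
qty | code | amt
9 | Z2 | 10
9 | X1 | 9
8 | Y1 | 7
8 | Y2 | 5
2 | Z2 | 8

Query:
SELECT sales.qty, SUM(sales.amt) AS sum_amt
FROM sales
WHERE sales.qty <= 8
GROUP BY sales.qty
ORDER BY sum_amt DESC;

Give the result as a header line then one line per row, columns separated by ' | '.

== RESULT ==
sales.qty | sum_amt
3 | 64
8 | 13

Derivation:
After WHERE (4 rows):
sales.qty | sales.rank | sales.amt | sales.tag
8 | 3 | 8 | E
8 | 3 | 5 | D
3 | 5 | 4 | B
3 | 60 | 60 | D
After GROUP BY (2 rows):
sales.qty | sum_amt
8 | 13
3 | 64
After ORDER BY (2 rows):
sales.qty | sum_amt
3 | 64
8 | 13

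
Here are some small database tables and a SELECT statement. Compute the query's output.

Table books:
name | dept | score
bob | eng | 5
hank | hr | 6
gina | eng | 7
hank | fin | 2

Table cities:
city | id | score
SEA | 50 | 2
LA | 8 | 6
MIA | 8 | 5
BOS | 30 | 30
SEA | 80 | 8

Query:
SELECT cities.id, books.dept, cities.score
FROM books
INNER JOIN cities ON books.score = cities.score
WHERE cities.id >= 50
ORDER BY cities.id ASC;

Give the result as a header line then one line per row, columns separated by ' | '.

After JOIN cities (3 rows):
books.name | books.dept | books.score | cities.city | cities.id | cities.score
bob | eng | 5 | MIA | 8 | 5
hank | hr | 6 | LA | 8 | 6
hank | fin | 2 | SEA | 50 | 2
After WHERE (1 rows):
books.name | books.dept | books.score | cities.city | cities.id | cities.score
hank | fin | 2 | SEA | 50 | 2
After SELECT (1 rows):
cities.id | books.dept | cities.score
50 | fin | 2
After ORDER BY (1 rows):
cities.id | books.dept | cities.score
50 | fin | 2

== RESULT ==
cities.id | books.dept | cities.score
50 | fin | 2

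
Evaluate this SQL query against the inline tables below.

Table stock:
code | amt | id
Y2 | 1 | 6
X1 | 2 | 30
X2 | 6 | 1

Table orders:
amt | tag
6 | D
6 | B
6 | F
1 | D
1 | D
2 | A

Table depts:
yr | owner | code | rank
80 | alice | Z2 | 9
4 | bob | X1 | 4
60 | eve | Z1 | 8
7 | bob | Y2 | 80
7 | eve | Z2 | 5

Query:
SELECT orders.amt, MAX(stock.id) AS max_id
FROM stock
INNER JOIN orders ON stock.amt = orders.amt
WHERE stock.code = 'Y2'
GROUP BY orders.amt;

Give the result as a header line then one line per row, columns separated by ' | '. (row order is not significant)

After JOIN orders (6 rows):
stock.code | stock.amt | stock.id | orders.amt | orders.tag
Y2 | 1 | 6 | 1 | D
Y2 | 1 | 6 | 1 | D
X1 | 2 | 30 | 2 | A
X2 | 6 | 1 | 6 | D
X2 | 6 | 1 | 6 | B
X2 | 6 | 1 | 6 | F
After WHERE (2 rows):
stock.code | stock.amt | stock.id | orders.amt | orders.tag
Y2 | 1 | 6 | 1 | D
Y2 | 1 | 6 | 1 | D
After GROUP BY (1 rows):
orders.amt | max_id
1 | 6

== RESULT ==
orders.amt | max_id
1 | 6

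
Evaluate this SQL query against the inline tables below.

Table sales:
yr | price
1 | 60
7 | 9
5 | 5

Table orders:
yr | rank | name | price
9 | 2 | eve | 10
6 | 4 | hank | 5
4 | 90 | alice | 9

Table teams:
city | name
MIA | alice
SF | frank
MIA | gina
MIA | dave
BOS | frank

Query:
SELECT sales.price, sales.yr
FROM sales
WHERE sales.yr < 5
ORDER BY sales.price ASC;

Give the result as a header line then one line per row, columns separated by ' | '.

After WHERE (1 rows):
sales.yr | sales.price
1 | 60
After SELECT (1 rows):
sales.price | sales.yr
60 | 1
After ORDER BY (1 rows):
sales.price | sales.yr
60 | 1

== RESULT ==
sales.price | sales.yr
60 | 1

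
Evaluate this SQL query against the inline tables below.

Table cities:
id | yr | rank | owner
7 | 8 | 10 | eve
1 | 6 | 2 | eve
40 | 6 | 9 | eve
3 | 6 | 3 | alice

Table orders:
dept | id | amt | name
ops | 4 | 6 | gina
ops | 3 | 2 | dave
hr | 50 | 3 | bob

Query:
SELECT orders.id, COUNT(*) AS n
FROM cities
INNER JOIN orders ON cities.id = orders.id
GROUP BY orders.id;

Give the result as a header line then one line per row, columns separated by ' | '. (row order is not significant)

== RESULT ==
orders.id | n
3 | 1

Derivation:
After JOIN orders (1 rows):
cities.id | cities.yr | cities.rank | cities.owner | orders.dept | orders.id | orders.amt | orders.name
3 | 6 | 3 | alice | ops | 3 | 2 | dave
After GROUP BY (1 rows):
orders.id | n
3 | 1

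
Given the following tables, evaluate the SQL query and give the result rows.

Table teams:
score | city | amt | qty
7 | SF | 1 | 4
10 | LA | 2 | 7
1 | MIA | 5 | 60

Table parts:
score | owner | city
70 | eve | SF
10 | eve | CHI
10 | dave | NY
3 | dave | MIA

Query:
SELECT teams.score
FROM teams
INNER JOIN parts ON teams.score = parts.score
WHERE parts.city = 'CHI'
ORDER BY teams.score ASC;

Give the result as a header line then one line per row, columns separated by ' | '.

After JOIN parts (2 rows):
teams.score | teams.city | teams.amt | teams.qty | parts.score | parts.owner | parts.city
10 | LA | 2 | 7 | 10 | eve | CHI
10 | LA | 2 | 7 | 10 | dave | NY
After WHERE (1 rows):
teams.score | teams.city | teams.amt | teams.qty | parts.score | parts.owner | parts.city
10 | LA | 2 | 7 | 10 | eve | CHI
After SELECT (1 rows):
teams.score
10
After ORDER BY (1 rows):
teams.score
10

== RESULT ==
teams.score
10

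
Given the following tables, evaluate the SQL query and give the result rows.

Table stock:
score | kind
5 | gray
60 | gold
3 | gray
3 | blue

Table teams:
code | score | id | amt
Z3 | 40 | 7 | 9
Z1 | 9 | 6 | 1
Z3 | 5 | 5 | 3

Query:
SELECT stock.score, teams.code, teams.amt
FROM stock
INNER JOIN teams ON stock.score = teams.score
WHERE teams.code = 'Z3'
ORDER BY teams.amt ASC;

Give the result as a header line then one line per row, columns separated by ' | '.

After JOIN teams (1 rows):
stock.score | stock.kind | teams.code | teams.score | teams.id | teams.amt
5 | gray | Z3 | 5 | 5 | 3
After WHERE (1 rows):
stock.score | stock.kind | teams.code | teams.score | teams.id | teams.amt
5 | gray | Z3 | 5 | 5 | 3
After SELECT (1 rows):
stock.score | teams.code | teams.amt
5 | Z3 | 3
After ORDER BY (1 rows):
stock.score | teams.code | teams.amt
5 | Z3 | 3

== RESULT ==
stock.score | teams.code | teams.amt
5 | Z3 | 3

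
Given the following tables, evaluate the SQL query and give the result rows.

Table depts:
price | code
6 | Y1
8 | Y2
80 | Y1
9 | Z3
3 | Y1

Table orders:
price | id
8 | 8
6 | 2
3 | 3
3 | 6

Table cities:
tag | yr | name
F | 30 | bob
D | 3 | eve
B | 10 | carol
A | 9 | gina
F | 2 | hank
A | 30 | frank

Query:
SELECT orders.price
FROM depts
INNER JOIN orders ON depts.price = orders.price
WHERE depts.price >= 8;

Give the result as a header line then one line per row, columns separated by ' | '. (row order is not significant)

== RESULT ==
orders.price
8

Derivation:
After JOIN orders (4 rows):
depts.price | depts.code | orders.price | orders.id
6 | Y1 | 6 | 2
8 | Y2 | 8 | 8
3 | Y1 | 3 | 3
3 | Y1 | 3 | 6
After WHERE (1 rows):
depts.price | depts.code | orders.price | orders.id
8 | Y2 | 8 | 8
After SELECT (1 rows):
orders.price
8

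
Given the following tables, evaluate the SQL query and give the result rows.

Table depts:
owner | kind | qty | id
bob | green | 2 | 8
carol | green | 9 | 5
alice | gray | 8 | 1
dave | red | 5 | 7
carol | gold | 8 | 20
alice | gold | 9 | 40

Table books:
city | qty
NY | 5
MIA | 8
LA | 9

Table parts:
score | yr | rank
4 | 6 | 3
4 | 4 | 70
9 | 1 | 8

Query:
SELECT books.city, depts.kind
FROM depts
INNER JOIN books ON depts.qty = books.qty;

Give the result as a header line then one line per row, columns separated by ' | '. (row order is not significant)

After JOIN books (5 rows):
depts.owner | depts.kind | depts.qty | depts.id | books.city | books.qty
carol | green | 9 | 5 | LA | 9
alice | gray | 8 | 1 | MIA | 8
dave | red | 5 | 7 | NY | 5
carol | gold | 8 | 20 | MIA | 8
alice | gold | 9 | 40 | LA | 9
After SELECT (5 rows):
books.city | depts.kind
LA | green
MIA | gray
NY | red
MIA | gold
LA | gold

== RESULT ==
books.city | depts.kind
LA | green
MIA | gray
NY | red
MIA | gold
LA | gold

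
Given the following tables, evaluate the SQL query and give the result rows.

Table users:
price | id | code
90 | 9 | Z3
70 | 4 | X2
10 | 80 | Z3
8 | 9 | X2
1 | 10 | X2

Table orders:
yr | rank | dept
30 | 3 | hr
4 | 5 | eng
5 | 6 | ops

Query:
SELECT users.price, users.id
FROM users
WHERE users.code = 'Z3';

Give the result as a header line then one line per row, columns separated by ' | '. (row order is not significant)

== RESULT ==
users.price | users.id
90 | 9
10 | 80

Derivation:
After WHERE (2 rows):
users.price | users.id | users.code
90 | 9 | Z3
10 | 80 | Z3
After SELECT (2 rows):
users.price | users.id
90 | 9
10 | 80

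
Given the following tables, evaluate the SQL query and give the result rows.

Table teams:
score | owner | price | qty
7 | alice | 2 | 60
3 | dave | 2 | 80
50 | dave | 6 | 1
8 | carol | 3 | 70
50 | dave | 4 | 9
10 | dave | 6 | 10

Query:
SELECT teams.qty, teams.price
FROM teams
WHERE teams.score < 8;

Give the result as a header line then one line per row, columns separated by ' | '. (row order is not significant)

After WHERE (2 rows):
teams.score | teams.owner | teams.price | teams.qty
7 | alice | 2 | 60
3 | dave | 2 | 80
After SELECT (2 rows):
teams.qty | teams.price
60 | 2
80 | 2

== RESULT ==
teams.qty | teams.price
60 | 2
80 | 2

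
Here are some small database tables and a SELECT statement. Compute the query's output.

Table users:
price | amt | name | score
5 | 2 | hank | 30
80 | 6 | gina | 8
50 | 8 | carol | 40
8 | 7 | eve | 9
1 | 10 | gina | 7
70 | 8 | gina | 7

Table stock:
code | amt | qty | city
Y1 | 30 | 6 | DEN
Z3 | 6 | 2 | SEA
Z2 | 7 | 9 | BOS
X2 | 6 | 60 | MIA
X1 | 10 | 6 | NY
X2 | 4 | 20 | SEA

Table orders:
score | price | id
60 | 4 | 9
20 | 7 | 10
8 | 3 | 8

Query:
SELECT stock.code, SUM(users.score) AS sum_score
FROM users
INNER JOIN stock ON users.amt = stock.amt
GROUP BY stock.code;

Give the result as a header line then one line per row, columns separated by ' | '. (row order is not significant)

== RESULT ==
stock.code | sum_score
Z3 | 8
X2 | 8
Z2 | 9
X1 | 7

Derivation:
After JOIN stock (4 rows):
users.price | users.amt | users.name | users.score | stock.code | stock.amt | stock.qty | stock.city
80 | 6 | gina | 8 | Z3 | 6 | 2 | SEA
80 | 6 | gina | 8 | X2 | 6 | 60 | MIA
8 | 7 | eve | 9 | Z2 | 7 | 9 | BOS
1 | 10 | gina | 7 | X1 | 10 | 6 | NY
After GROUP BY (4 rows):
stock.code | sum_score
Z3 | 8
X2 | 8
Z2 | 9
X1 | 7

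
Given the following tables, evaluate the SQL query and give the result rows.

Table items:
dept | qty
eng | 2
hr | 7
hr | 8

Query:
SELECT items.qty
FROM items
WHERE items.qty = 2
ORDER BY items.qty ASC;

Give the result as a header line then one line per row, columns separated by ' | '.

== RESULT ==
items.qty
2

Derivation:
After WHERE (1 rows):
items.dept | items.qty
eng | 2
After SELECT (1 rows):
items.qty
2
After ORDER BY (1 rows):
items.qty
2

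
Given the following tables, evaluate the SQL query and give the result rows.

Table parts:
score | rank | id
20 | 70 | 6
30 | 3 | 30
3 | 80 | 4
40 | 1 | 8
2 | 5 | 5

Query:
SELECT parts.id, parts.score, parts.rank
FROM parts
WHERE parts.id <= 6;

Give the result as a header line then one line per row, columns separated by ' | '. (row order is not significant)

After WHERE (3 rows):
parts.score | parts.rank | parts.id
20 | 70 | 6
3 | 80 | 4
2 | 5 | 5
After SELECT (3 rows):
parts.id | parts.score | parts.rank
6 | 20 | 70
4 | 3 | 80
5 | 2 | 5

== RESULT ==
parts.id | parts.score | parts.rank
6 | 20 | 70
4 | 3 | 80
5 | 2 | 5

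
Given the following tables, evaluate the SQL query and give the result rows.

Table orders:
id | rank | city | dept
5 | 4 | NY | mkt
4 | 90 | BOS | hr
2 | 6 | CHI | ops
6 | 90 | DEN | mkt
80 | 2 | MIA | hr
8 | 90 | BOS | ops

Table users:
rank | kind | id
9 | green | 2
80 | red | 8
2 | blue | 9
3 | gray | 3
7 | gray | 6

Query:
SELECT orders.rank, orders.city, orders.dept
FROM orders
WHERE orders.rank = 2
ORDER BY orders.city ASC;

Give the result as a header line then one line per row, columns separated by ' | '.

== RESULT ==
orders.rank | orders.city | orders.dept
2 | MIA | hr

Derivation:
After WHERE (1 rows):
orders.id | orders.rank | orders.city | orders.dept
80 | 2 | MIA | hr
After SELECT (1 rows):
orders.rank | orders.city | orders.dept
2 | MIA | hr
After ORDER BY (1 rows):
orders.rank | orders.city | orders.dept
2 | MIA | hr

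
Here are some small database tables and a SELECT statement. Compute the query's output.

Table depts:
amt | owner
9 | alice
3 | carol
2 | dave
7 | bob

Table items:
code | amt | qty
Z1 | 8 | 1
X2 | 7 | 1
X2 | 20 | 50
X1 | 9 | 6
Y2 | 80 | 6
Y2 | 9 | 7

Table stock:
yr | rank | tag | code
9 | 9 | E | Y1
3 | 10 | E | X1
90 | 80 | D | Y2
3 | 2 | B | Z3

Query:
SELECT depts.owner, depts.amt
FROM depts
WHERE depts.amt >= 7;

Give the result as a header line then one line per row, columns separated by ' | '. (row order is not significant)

After WHERE (2 rows):
depts.amt | depts.owner
9 | alice
7 | bob
After SELECT (2 rows):
depts.owner | depts.amt
alice | 9
bob | 7

== RESULT ==
depts.owner | depts.amt
alice | 9
bob | 7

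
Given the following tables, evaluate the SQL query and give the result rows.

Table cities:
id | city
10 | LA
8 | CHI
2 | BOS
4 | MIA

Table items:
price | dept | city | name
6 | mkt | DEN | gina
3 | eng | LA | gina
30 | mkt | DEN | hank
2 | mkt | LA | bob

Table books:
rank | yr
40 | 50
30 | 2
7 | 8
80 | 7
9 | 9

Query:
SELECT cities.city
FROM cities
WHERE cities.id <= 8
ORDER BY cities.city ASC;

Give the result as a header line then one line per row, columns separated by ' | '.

After WHERE (3 rows):
cities.id | cities.city
8 | CHI
2 | BOS
4 | MIA
After SELECT (3 rows):
cities.city
CHI
BOS
MIA
After ORDER BY (3 rows):
cities.city
BOS
CHI
MIA

== RESULT ==
cities.city
BOS
CHI
MIA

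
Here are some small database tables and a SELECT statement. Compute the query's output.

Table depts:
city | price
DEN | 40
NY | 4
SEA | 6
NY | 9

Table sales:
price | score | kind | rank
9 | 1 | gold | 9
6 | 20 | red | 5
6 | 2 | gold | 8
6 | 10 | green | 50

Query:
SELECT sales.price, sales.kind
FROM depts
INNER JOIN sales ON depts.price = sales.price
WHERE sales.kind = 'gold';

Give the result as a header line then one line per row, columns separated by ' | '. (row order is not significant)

After JOIN sales (4 rows):
depts.city | depts.price | sales.price | sales.score | sales.kind | sales.rank
SEA | 6 | 6 | 20 | red | 5
SEA | 6 | 6 | 2 | gold | 8
SEA | 6 | 6 | 10 | green | 50
NY | 9 | 9 | 1 | gold | 9
After WHERE (2 rows):
depts.city | depts.price | sales.price | sales.score | sales.kind | sales.rank
SEA | 6 | 6 | 2 | gold | 8
NY | 9 | 9 | 1 | gold | 9
After SELECT (2 rows):
sales.price | sales.kind
6 | gold
9 | gold

== RESULT ==
sales.price | sales.kind
6 | gold
9 | gold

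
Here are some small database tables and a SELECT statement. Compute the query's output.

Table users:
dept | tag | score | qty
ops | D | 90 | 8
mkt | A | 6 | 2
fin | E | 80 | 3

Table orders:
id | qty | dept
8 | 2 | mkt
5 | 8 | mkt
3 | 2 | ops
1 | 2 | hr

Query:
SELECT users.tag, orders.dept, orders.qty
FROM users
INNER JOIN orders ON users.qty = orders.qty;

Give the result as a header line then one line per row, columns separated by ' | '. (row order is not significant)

== RESULT ==
users.tag | orders.dept | orders.qty
D | mkt | 8
A | mkt | 2
A | ops | 2
A | hr | 2

Derivation:
After JOIN orders (4 rows):
users.dept | users.tag | users.score | users.qty | orders.id | orders.qty | orders.dept
ops | D | 90 | 8 | 5 | 8 | mkt
mkt | A | 6 | 2 | 8 | 2 | mkt
mkt | A | 6 | 2 | 3 | 2 | ops
mkt | A | 6 | 2 | 1 | 2 | hr
After SELECT (4 rows):
users.tag | orders.dept | orders.qty
D | mkt | 8
A | mkt | 2
A | ops | 2
A | hr | 2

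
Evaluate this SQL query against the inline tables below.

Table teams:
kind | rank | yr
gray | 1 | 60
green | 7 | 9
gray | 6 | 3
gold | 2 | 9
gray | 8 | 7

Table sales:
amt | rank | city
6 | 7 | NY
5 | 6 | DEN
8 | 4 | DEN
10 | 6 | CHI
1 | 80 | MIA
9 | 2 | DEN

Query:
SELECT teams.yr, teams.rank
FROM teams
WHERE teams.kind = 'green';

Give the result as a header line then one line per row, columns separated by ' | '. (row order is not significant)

After WHERE (1 rows):
teams.kind | teams.rank | teams.yr
green | 7 | 9
After SELECT (1 rows):
teams.yr | teams.rank
9 | 7

== RESULT ==
teams.yr | teams.rank
9 | 7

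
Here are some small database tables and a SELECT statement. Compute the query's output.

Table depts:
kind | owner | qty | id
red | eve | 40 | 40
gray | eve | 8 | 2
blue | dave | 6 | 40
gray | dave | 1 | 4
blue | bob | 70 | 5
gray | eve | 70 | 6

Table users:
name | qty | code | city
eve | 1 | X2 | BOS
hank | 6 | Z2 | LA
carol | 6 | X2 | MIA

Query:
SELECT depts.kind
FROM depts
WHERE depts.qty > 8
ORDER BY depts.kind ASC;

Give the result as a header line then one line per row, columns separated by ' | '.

After WHERE (3 rows):
depts.kind | depts.owner | depts.qty | depts.id
red | eve | 40 | 40
blue | bob | 70 | 5
gray | eve | 70 | 6
After SELECT (3 rows):
depts.kind
red
blue
gray
After ORDER BY (3 rows):
depts.kind
blue
gray
red

== RESULT ==
depts.kind
blue
gray
red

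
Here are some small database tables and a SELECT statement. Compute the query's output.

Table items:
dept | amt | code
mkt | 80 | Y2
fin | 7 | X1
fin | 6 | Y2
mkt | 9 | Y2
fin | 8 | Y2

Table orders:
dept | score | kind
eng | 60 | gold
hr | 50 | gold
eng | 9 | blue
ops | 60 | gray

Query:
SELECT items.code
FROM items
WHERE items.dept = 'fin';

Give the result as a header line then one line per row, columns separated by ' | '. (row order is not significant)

== RESULT ==
items.code
X1
Y2
Y2

Derivation:
After WHERE (3 rows):
items.dept | items.amt | items.code
fin | 7 | X1
fin | 6 | Y2
fin | 8 | Y2
After SELECT (3 rows):
items.code
X1
Y2
Y2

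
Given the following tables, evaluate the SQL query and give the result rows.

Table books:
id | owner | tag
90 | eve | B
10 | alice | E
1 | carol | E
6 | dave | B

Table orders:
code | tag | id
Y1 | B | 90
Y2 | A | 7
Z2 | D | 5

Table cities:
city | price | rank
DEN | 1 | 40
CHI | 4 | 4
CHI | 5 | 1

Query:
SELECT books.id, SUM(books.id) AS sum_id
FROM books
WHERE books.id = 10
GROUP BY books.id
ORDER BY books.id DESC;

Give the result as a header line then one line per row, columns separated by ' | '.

== RESULT ==
books.id | sum_id
10 | 10

Derivation:
After WHERE (1 rows):
books.id | books.owner | books.tag
10 | alice | E
After GROUP BY (1 rows):
books.id | sum_id
10 | 10
After ORDER BY (1 rows):
books.id | sum_id
10 | 10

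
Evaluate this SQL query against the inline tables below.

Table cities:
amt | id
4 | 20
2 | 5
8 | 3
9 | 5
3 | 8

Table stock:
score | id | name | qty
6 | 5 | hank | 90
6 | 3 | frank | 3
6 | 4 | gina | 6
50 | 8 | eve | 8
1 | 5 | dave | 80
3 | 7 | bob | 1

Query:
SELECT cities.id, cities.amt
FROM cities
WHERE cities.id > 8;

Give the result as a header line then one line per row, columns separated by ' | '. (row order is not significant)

After WHERE (1 rows):
cities.amt | cities.id
4 | 20
After SELECT (1 rows):
cities.id | cities.amt
20 | 4

== RESULT ==
cities.id | cities.amt
20 | 4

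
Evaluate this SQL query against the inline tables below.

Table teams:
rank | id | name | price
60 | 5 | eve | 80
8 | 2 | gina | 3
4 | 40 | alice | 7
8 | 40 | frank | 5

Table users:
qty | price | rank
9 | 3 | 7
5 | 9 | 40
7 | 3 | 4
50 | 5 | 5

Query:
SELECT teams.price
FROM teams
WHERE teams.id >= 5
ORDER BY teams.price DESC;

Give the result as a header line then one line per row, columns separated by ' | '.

After WHERE (3 rows):
teams.rank | teams.id | teams.name | teams.price
60 | 5 | eve | 80
4 | 40 | alice | 7
8 | 40 | frank | 5
After SELECT (3 rows):
teams.price
80
7
5
After ORDER BY (3 rows):
teams.price
80
7
5

== RESULT ==
teams.price
80
7
5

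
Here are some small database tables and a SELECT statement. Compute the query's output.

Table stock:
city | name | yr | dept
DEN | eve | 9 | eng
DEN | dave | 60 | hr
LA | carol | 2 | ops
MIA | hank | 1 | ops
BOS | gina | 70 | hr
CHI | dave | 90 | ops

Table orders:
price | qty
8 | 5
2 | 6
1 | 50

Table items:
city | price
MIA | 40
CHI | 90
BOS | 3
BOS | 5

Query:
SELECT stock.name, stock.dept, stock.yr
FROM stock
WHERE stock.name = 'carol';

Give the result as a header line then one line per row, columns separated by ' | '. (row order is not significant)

After WHERE (1 rows):
stock.city | stock.name | stock.yr | stock.dept
LA | carol | 2 | ops
After SELECT (1 rows):
stock.name | stock.dept | stock.yr
carol | ops | 2

== RESULT ==
stock.name | stock.dept | stock.yr
carol | ops | 2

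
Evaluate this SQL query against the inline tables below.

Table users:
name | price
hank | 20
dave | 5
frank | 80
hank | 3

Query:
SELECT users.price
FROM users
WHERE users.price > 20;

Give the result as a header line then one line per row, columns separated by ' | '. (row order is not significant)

== RESULT ==
users.price
80

Derivation:
After WHERE (1 rows):
users.name | users.price
frank | 80
After SELECT (1 rows):
users.price
80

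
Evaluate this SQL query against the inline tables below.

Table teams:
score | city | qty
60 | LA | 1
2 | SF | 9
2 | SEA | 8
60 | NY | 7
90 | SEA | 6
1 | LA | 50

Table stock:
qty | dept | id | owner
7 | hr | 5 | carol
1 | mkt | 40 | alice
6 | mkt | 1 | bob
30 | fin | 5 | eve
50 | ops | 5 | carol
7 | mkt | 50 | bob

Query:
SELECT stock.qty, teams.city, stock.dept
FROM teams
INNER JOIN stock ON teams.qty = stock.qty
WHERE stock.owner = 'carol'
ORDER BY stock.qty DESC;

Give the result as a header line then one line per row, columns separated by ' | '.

After JOIN stock (5 rows):
teams.score | teams.city | teams.qty | stock.qty | stock.dept | stock.id | stock.owner
60 | LA | 1 | 1 | mkt | 40 | alice
60 | NY | 7 | 7 | hr | 5 | carol
60 | NY | 7 | 7 | mkt | 50 | bob
90 | SEA | 6 | 6 | mkt | 1 | bob
1 | LA | 50 | 50 | ops | 5 | carol
After WHERE (2 rows):
teams.score | teams.city | teams.qty | stock.qty | stock.dept | stock.id | stock.owner
60 | NY | 7 | 7 | hr | 5 | carol
1 | LA | 50 | 50 | ops | 5 | carol
After SELECT (2 rows):
stock.qty | teams.city | stock.dept
7 | NY | hr
50 | LA | ops
After ORDER BY (2 rows):
stock.qty | teams.city | stock.dept
50 | LA | ops
7 | NY | hr

== RESULT ==
stock.qty | teams.city | stock.dept
50 | LA | ops
7 | NY | hr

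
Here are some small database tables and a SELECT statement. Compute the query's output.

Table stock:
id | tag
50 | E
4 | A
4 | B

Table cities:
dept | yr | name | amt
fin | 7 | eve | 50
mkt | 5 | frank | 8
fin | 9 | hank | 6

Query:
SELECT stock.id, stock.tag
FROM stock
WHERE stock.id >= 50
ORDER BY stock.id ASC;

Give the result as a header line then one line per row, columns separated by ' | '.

After WHERE (1 rows):
stock.id | stock.tag
50 | E
After SELECT (1 rows):
stock.id | stock.tag
50 | E
After ORDER BY (1 rows):
stock.id | stock.tag
50 | E

== RESULT ==
stock.id | stock.tag
50 | E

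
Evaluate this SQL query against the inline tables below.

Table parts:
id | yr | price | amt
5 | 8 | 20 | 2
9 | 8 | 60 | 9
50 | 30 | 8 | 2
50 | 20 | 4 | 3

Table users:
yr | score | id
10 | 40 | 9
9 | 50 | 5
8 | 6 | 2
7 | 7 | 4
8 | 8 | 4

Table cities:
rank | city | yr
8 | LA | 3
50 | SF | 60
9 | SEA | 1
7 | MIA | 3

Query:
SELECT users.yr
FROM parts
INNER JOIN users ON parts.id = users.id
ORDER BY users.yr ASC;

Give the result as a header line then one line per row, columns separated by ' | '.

After JOIN users (2 rows):
parts.id | parts.yr | parts.price | parts.amt | users.yr | users.score | users.id
5 | 8 | 20 | 2 | 9 | 50 | 5
9 | 8 | 60 | 9 | 10 | 40 | 9
After SELECT (2 rows):
users.yr
9
10
After ORDER BY (2 rows):
users.yr
9
10

== RESULT ==
users.yr
9
10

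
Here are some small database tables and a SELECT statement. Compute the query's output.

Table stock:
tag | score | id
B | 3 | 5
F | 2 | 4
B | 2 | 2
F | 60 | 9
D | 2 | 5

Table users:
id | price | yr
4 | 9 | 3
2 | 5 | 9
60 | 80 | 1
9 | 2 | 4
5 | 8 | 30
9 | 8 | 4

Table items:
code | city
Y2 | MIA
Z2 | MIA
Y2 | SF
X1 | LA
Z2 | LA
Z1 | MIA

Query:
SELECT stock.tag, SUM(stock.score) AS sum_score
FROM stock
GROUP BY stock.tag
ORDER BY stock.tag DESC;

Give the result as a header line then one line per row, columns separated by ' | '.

== RESULT ==
stock.tag | sum_score
F | 62
D | 2
B | 5

Derivation:
After GROUP BY (3 rows):
stock.tag | sum_score
B | 5
F | 62
D | 2
After ORDER BY (3 rows):
stock.tag | sum_score
F | 62
D | 2
B | 5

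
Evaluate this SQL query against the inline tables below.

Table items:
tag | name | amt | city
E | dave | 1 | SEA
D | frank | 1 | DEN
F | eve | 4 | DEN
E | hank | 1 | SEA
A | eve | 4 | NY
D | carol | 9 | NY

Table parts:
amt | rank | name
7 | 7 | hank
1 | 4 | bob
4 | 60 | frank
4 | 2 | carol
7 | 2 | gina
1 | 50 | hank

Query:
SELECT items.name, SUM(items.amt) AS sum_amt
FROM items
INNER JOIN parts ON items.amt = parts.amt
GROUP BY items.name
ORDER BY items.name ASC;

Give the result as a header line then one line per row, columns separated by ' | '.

After JOIN parts (10 rows):
items.tag | items.name | items.amt | items.city | parts.amt | parts.rank | parts.name
E | dave | 1 | SEA | 1 | 4 | bob
E | dave | 1 | SEA | 1 | 50 | hank
D | frank | 1 | DEN | 1 | 4 | bob
D | frank | 1 | DEN | 1 | 50 | hank
F | eve | 4 | DEN | 4 | 60 | frank
F | eve | 4 | DEN | 4 | 2 | carol
E | hank | 1 | SEA | 1 | 4 | bob
E | hank | 1 | SEA | 1 | 50 | hank
A | eve | 4 | NY | 4 | 60 | frank
A | eve | 4 | NY | 4 | 2 | carol
After GROUP BY (4 rows):
items.name | sum_amt
dave | 2
frank | 2
eve | 16
hank | 2
After ORDER BY (4 rows):
items.name | sum_amt
dave | 2
eve | 16
frank | 2
hank | 2

== RESULT ==
items.name | sum_amt
dave | 2
eve | 16
frank | 2
hank | 2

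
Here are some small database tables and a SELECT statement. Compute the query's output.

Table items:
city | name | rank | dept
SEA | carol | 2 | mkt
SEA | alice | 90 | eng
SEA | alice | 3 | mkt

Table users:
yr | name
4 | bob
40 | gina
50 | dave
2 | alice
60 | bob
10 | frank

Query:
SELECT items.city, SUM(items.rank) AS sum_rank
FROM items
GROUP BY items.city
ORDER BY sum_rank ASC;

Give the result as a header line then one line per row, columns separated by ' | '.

After GROUP BY (1 rows):
items.city | sum_rank
SEA | 95
After ORDER BY (1 rows):
items.city | sum_rank
SEA | 95

== RESULT ==
items.city | sum_rank
SEA | 95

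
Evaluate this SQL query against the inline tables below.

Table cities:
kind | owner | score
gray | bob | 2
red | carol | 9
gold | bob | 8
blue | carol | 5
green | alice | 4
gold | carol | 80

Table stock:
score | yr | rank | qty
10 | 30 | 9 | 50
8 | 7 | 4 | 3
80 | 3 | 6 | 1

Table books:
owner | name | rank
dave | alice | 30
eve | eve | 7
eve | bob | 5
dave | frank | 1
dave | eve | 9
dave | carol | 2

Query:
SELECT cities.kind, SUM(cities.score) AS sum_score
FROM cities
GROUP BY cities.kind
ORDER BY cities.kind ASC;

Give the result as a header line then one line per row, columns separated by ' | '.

After GROUP BY (5 rows):
cities.kind | sum_score
gray | 2
red | 9
gold | 88
blue | 5
green | 4
After ORDER BY (5 rows):
cities.kind | sum_score
blue | 5
gold | 88
gray | 2
green | 4
red | 9

== RESULT ==
cities.kind | sum_score
blue | 5
gold | 88
gray | 2
green | 4
red | 9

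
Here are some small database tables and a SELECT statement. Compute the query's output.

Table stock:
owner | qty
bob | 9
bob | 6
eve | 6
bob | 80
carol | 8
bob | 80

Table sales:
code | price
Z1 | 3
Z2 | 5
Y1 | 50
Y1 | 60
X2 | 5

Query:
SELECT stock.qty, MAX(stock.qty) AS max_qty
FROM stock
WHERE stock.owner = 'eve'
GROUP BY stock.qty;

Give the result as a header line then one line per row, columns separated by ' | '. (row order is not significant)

After WHERE (1 rows):
stock.owner | stock.qty
eve | 6
After GROUP BY (1 rows):
stock.qty | max_qty
6 | 6

== RESULT ==
stock.qty | max_qty
6 | 6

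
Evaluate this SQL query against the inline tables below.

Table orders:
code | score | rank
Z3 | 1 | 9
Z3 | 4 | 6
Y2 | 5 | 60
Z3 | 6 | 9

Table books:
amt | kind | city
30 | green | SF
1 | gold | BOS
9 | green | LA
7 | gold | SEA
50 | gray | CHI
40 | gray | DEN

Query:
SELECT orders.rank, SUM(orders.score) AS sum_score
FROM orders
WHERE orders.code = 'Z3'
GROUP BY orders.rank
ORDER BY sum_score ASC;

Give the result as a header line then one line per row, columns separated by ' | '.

After WHERE (3 rows):
orders.code | orders.score | orders.rank
Z3 | 1 | 9
Z3 | 4 | 6
Z3 | 6 | 9
After GROUP BY (2 rows):
orders.rank | sum_score
9 | 7
6 | 4
After ORDER BY (2 rows):
orders.rank | sum_score
6 | 4
9 | 7

== RESULT ==
orders.rank | sum_score
6 | 4
9 | 7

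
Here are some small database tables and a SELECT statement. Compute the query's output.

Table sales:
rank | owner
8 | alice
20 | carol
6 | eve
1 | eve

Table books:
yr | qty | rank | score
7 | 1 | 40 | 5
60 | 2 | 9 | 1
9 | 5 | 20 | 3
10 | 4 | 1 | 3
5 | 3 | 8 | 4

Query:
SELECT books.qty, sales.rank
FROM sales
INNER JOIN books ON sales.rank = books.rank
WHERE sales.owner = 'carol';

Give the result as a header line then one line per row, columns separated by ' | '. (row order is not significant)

After JOIN books (3 rows):
sales.rank | sales.owner | books.yr | books.qty | books.rank | books.score
8 | alice | 5 | 3 | 8 | 4
20 | carol | 9 | 5 | 20 | 3
1 | eve | 10 | 4 | 1 | 3
After WHERE (1 rows):
sales.rank | sales.owner | books.yr | books.qty | books.rank | books.score
20 | carol | 9 | 5 | 20 | 3
After SELECT (1 rows):
books.qty | sales.rank
5 | 20

== RESULT ==
books.qty | sales.rank
5 | 20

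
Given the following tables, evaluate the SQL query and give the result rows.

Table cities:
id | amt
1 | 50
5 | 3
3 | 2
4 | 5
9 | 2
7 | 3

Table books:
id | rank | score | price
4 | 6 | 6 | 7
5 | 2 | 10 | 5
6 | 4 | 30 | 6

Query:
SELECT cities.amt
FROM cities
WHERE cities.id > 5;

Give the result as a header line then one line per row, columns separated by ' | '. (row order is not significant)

== RESULT ==
cities.amt
2
3

Derivation:
After WHERE (2 rows):
cities.id | cities.amt
9 | 2
7 | 3
After SELECT (2 rows):
cities.amt
2
3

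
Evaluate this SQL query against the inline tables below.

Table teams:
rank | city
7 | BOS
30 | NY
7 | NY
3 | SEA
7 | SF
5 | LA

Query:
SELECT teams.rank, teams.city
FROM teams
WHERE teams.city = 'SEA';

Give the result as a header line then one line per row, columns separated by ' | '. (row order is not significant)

== RESULT ==
teams.rank | teams.city
3 | SEA

Derivation:
After WHERE (1 rows):
teams.rank | teams.city
3 | SEA
After SELECT (1 rows):
teams.rank | teams.city
3 | SEA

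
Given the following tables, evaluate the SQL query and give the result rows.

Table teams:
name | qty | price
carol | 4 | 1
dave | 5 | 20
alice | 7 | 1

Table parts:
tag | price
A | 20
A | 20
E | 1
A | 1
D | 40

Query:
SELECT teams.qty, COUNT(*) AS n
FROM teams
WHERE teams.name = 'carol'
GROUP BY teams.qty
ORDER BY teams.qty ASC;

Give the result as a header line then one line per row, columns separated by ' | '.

After WHERE (1 rows):
teams.name | teams.qty | teams.price
carol | 4 | 1
After GROUP BY (1 rows):
teams.qty | n
4 | 1
After ORDER BY (1 rows):
teams.qty | n
4 | 1

== RESULT ==
teams.qty | n
4 | 1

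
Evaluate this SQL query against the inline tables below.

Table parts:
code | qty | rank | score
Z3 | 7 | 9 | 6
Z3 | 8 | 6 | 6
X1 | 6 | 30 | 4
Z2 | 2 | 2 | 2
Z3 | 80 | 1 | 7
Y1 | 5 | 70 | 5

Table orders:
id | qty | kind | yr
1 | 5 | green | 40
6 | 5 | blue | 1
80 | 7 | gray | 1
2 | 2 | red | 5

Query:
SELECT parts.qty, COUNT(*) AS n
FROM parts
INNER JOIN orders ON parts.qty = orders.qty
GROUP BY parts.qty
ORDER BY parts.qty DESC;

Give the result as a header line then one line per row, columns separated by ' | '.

After JOIN orders (4 rows):
parts.code | parts.qty | parts.rank | parts.score | orders.id | orders.qty | orders.kind | orders.yr
Z3 | 7 | 9 | 6 | 80 | 7 | gray | 1
Z2 | 2 | 2 | 2 | 2 | 2 | red | 5
Y1 | 5 | 70 | 5 | 1 | 5 | green | 40
Y1 | 5 | 70 | 5 | 6 | 5 | blue | 1
After GROUP BY (3 rows):
parts.qty | n
7 | 1
2 | 1
5 | 2
After ORDER BY (3 rows):
parts.qty | n
7 | 1
5 | 2
2 | 1

== RESULT ==
parts.qty | n
7 | 1
5 | 2
2 | 1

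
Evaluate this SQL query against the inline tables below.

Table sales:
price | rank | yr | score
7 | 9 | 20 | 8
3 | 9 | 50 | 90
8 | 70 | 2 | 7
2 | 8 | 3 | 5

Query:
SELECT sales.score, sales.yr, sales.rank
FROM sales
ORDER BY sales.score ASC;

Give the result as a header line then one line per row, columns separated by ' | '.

== RESULT ==
sales.score | sales.yr | sales.rank
5 | 3 | 8
7 | 2 | 70
8 | 20 | 9
90 | 50 | 9

Derivation:
After SELECT (4 rows):
sales.score | sales.yr | sales.rank
8 | 20 | 9
90 | 50 | 9
7 | 2 | 70
5 | 3 | 8
After ORDER BY (4 rows):
sales.score | sales.yr | sales.rank
5 | 3 | 8
7 | 2 | 70
8 | 20 | 9
90 | 50 | 9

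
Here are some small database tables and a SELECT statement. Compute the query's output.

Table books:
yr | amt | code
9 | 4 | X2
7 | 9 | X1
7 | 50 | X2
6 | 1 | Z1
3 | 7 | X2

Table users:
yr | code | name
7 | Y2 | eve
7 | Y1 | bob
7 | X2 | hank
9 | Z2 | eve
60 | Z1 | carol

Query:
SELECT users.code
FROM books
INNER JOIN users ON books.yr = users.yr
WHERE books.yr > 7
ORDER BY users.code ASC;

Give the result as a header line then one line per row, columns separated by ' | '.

== RESULT ==
users.code
Z2

Derivation:
After JOIN users (7 rows):
books.yr | books.amt | books.code | users.yr | users.code | users.name
9 | 4 | X2 | 9 | Z2 | eve
7 | 9 | X1 | 7 | Y2 | eve
7 | 9 | X1 | 7 | Y1 | bob
7 | 9 | X1 | 7 | X2 | hank
7 | 50 | X2 | 7 | Y2 | eve
7 | 50 | X2 | 7 | Y1 | bob
7 | 50 | X2 | 7 | X2 | hank
After WHERE (1 rows):
books.yr | books.amt | books.code | users.yr | users.code | users.name
9 | 4 | X2 | 9 | Z2 | eve
After SELECT (1 rows):
users.code
Z2
After ORDER BY (1 rows):
users.code
Z2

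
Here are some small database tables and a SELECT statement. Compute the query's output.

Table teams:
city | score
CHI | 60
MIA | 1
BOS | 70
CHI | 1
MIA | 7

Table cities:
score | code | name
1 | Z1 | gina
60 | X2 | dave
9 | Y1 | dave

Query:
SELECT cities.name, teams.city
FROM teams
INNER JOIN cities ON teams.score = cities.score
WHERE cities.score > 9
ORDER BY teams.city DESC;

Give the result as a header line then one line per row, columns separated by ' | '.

== RESULT ==
cities.name | teams.city
dave | CHI

Derivation:
After JOIN cities (3 rows):
teams.city | teams.score | cities.score | cities.code | cities.name
CHI | 60 | 60 | X2 | dave
MIA | 1 | 1 | Z1 | gina
CHI | 1 | 1 | Z1 | gina
After WHERE (1 rows):
teams.city | teams.score | cities.score | cities.code | cities.name
CHI | 60 | 60 | X2 | dave
After SELECT (1 rows):
cities.name | teams.city
dave | CHI
After ORDER BY (1 rows):
cities.name | teams.city
dave | CHI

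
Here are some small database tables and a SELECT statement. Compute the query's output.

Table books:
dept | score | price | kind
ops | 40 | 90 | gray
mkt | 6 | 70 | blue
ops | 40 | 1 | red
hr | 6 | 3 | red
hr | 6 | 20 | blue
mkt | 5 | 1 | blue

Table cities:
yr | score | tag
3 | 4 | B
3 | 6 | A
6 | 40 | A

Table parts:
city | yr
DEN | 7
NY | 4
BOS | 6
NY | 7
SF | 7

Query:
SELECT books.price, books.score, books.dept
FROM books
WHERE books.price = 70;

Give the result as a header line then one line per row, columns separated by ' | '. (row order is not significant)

After WHERE (1 rows):
books.dept | books.score | books.price | books.kind
mkt | 6 | 70 | blue
After SELECT (1 rows):
books.price | books.score | books.dept
70 | 6 | mkt

== RESULT ==
books.price | books.score | books.dept
70 | 6 | mkt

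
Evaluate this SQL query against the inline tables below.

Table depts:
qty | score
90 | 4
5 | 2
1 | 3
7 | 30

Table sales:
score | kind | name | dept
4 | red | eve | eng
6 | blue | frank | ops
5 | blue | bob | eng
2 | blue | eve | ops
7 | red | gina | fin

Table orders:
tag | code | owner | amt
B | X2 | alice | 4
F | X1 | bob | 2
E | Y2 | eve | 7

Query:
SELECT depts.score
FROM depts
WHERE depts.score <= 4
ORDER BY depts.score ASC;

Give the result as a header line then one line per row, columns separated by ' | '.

After WHERE (3 rows):
depts.qty | depts.score
90 | 4
5 | 2
1 | 3
After SELECT (3 rows):
depts.score
4
2
3
After ORDER BY (3 rows):
depts.score
2
3
4

== RESULT ==
depts.score
2
3
4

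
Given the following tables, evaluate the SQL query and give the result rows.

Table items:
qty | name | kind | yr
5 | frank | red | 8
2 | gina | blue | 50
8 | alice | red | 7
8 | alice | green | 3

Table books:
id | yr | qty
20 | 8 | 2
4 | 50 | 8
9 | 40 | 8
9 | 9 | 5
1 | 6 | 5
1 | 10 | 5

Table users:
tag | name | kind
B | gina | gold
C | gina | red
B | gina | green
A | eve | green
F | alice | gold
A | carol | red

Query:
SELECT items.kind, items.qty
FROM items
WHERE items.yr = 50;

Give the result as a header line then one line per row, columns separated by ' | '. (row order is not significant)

After WHERE (1 rows):
items.qty | items.name | items.kind | items.yr
2 | gina | blue | 50
After SELECT (1 rows):
items.kind | items.qty
blue | 2

== RESULT ==
items.kind | items.qty
blue | 2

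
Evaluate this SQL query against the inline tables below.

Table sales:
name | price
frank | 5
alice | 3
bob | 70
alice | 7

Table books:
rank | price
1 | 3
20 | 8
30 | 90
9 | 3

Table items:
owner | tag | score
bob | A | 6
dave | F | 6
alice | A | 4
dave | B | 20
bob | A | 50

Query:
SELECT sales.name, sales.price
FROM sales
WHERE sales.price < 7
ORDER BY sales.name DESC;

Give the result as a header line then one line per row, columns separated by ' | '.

After WHERE (2 rows):
sales.name | sales.price
frank | 5
alice | 3
After SELECT (2 rows):
sales.name | sales.price
frank | 5
alice | 3
After ORDER BY (2 rows):
sales.name | sales.price
frank | 5
alice | 3

== RESULT ==
sales.name | sales.price
frank | 5
alice | 3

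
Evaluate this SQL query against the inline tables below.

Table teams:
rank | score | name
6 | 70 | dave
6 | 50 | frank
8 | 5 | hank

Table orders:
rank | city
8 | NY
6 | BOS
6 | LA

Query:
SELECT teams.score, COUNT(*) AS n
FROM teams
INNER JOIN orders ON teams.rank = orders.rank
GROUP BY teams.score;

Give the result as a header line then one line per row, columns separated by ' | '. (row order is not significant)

After JOIN orders (5 rows):
teams.rank | teams.score | teams.name | orders.rank | orders.city
6 | 70 | dave | 6 | BOS
6 | 70 | dave | 6 | LA
6 | 50 | frank | 6 | BOS
6 | 50 | frank | 6 | LA
8 | 5 | hank | 8 | NY
After GROUP BY (3 rows):
teams.score | n
70 | 2
50 | 2
5 | 1

== RESULT ==
teams.score | n
70 | 2
50 | 2
5 | 1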